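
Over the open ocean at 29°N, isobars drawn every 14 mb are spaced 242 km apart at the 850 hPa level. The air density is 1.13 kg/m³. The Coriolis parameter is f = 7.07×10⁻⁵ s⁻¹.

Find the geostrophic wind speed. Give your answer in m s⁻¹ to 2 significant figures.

72 m s⁻¹

Pressure gradient: |∂P/∂n| = 1400 Pa / 242000 m = 5.79×10⁻³ Pa/m
Geostrophic balance (pressure-gradient force = Coriolis force):
V_g = (1/(fρ)) |∂P/∂n| = 5.79×10⁻³ / (7.07×10⁻⁵ × 1.13) = 72.4 m/s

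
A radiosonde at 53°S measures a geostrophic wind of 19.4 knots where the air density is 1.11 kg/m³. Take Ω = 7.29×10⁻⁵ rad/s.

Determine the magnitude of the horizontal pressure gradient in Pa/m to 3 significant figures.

1.29×10⁻³ Pa/m

Coriolis parameter at 53°S:
f = 2Ω sin φ = 2 × 7.29×10⁻⁵ × sin 53° = 1.16×10⁻⁴ s⁻¹
Wind speed in SI: 19.4 knots = 9.98 m/s
Geostrophic balance rearranged: |∂P/∂n| = f ρ V_g
|∂P/∂n| = 1.16×10⁻⁴ × 1.11 × 9.98 = 1.29×10⁻³ Pa/m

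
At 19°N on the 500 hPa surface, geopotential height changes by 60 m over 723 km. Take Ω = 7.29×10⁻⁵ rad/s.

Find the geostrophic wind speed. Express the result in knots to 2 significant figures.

33 knots

Coriolis parameter at 19°N:
f = 2Ω sin φ = 2 × 7.29×10⁻⁵ × sin 19° = 4.75×10⁻⁵ s⁻¹
Height gradient: |∂Z/∂n| = 60 m / 723000 m = 8.30×10⁻⁵
On a pressure surface, geostrophic balance gives V_g = (g/f)|∂Z/∂n|:
V_g = 9.81 × 8.30×10⁻⁵ / 4.75×10⁻⁵ = 17.2 m/s
Converting: 17.2 m/s × 1.944 = 33 knots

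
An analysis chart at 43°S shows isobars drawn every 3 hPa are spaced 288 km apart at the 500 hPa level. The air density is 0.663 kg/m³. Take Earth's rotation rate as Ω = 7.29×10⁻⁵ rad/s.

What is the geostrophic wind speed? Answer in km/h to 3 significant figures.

56.9 km/h

Coriolis parameter at 43°S:
f = 2Ω sin φ = 2 × 7.29×10⁻⁵ × sin 43° = 9.94×10⁻⁵ s⁻¹
Pressure gradient: |∂P/∂n| = 300 Pa / 288000 m = 1.04×10⁻³ Pa/m
Geostrophic balance (pressure-gradient force = Coriolis force):
V_g = (1/(fρ)) |∂P/∂n| = 1.04×10⁻³ / (9.94×10⁻⁵ × 0.663) = 15.8 m/s
Converting: 15.8 m/s × 3.6 = 56.9 km/h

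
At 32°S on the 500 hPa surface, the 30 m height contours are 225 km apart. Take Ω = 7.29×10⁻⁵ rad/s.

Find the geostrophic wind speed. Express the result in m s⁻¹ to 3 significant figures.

16.9 m s⁻¹

Coriolis parameter at 32°S:
f = 2Ω sin φ = 2 × 7.29×10⁻⁵ × sin 32° = 7.73×10⁻⁵ s⁻¹
Height gradient: |∂Z/∂n| = 30 m / 225000 m = 1.33×10⁻⁴
On a pressure surface, geostrophic balance gives V_g = (g/f)|∂Z/∂n|:
V_g = 9.81 × 1.33×10⁻⁴ / 7.73×10⁻⁵ = 16.9 m/s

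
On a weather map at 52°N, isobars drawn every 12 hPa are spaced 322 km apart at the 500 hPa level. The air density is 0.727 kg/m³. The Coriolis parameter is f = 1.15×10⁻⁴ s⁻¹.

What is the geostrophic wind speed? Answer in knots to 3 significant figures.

86.6 knots

Pressure gradient: |∂P/∂n| = 1200 Pa / 322000 m = 3.73×10⁻³ Pa/m
Geostrophic balance (pressure-gradient force = Coriolis force):
V_g = (1/(fρ)) |∂P/∂n| = 3.73×10⁻³ / (1.15×10⁻⁴ × 0.727) = 44.6 m/s
Converting: 44.6 m/s × 1.944 = 86.6 knots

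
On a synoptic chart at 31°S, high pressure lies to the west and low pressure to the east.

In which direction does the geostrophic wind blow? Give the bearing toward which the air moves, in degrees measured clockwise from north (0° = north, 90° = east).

000°

The pressure-gradient force points toward the east (bearing 090°).
Geostrophic balance: in the Southern Hemisphere the Coriolis force deflects motion to the left, so the geostrophic wind blows 90° to the left of the pressure-gradient force (low pressure on the right).
Rotating 090° by 90° counterclockwise gives 000° — the wind blows toward the north.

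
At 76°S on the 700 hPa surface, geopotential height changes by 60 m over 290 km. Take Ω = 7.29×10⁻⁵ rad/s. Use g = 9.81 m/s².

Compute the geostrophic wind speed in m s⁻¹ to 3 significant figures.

Coriolis parameter at 76°S:
f = 2Ω sin φ = 2 × 7.29×10⁻⁵ × sin 76° = 1.41×10⁻⁴ s⁻¹
Height gradient: |∂Z/∂n| = 60 m / 290000 m = 2.07×10⁻⁴
On a pressure surface, geostrophic balance gives V_g = (g/f)|∂Z/∂n|:
V_g = 9.81 × 2.07×10⁻⁴ / 1.41×10⁻⁴ = 14.3 m/s

14.3 m s⁻¹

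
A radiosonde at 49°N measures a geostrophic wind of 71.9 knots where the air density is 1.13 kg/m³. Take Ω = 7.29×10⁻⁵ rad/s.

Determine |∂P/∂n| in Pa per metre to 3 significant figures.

Coriolis parameter at 49°N:
f = 2Ω sin φ = 2 × 7.29×10⁻⁵ × sin 49° = 1.10×10⁻⁴ s⁻¹
Wind speed in SI: 71.9 knots = 37.0 m/s
Geostrophic balance rearranged: |∂P/∂n| = f ρ V_g
|∂P/∂n| = 1.10×10⁻⁴ × 1.13 × 37.0 = 4.60×10⁻³ Pa/m

4.60×10⁻³ Pa/m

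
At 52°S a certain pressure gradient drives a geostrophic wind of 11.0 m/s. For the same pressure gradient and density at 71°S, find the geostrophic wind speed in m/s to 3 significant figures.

With the same pressure gradient and density, V_g ∝ 1/f ∝ 1/sin φ.
V₂ = V₁ · sin φ₁ / sin φ₂ = 11.0 × sin 52° / sin 71°
V₂ = 11.0 × 0.7880/0.9455 = 9.17 m/s

9.17 m/s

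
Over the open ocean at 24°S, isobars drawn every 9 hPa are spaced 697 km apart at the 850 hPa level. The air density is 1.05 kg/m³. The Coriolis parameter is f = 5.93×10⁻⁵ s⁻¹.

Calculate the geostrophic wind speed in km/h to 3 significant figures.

74.7 km/h

Pressure gradient: |∂P/∂n| = 900 Pa / 697000 m = 1.29×10⁻³ Pa/m
Geostrophic balance (pressure-gradient force = Coriolis force):
V_g = (1/(fρ)) |∂P/∂n| = 1.29×10⁻³ / (5.93×10⁻⁵ × 1.05) = 20.7 m/s
Converting: 20.7 m/s × 3.6 = 74.7 km/h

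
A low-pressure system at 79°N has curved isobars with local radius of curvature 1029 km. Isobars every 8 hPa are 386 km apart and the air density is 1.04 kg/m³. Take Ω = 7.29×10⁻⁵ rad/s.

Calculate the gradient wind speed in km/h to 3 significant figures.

46.1 km/h

Coriolis parameter at 79°N:
f = 2Ω sin φ = 2 × 7.29×10⁻⁵ × sin 79° = 1.43×10⁻⁴ s⁻¹
Pressure gradient: |∂P/∂n| = 800 Pa / 386000 m = 2.07×10⁻³ Pa/m
Geostrophic speed: V_g = |∂P/∂n|/(fρ) = 2.07×10⁻³/(1.43×10⁻⁴ × 1.04) = 13.9 m/s
Around a low, centrifugal force acts outward with Coriolis, so pressure-gradient force balances both:
(1/ρ)|∂P/∂n| = fV + V²/R  →  V² + fR·V − fR·V_g = 0
With fR = 1.43×10⁻⁴ × 1029×10³ m = 147 m/s:
V = [−fR + √((fR)² + 4 fR V_g)]/2 = [−147 + √(147² + 4×147×13.9)]/2 = 12.8 m/s
Subgeostrophic (V < V_g = 13.9 m/s), as expected around a low.
Converting: 12.8 m/s × 3.6 = 46.1 km/h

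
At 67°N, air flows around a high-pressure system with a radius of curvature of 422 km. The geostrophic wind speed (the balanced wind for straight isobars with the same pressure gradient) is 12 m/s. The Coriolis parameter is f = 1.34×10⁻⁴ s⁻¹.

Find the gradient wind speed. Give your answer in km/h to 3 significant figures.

62.2 km/h

Around a high, pressure-gradient force acts outward with centrifugal, so Coriolis balances both:
fV = (1/ρ)|∂P/∂n| + V²/R  →  V² − fR·V + fR·V_g = 0
With fR = 1.34×10⁻⁴ × 422×10³ m = 56.5 m/s:
V = [fR − √((fR)² − 4 fR V_g)]/2 = [56.5 − √(56.5² − 4×56.5×12)]/2 = 17.3 m/s
Supergeostrophic (V > V_g = 12 m/s), as expected around a high.
Converting: 17.3 m/s × 3.6 = 62.2 km/h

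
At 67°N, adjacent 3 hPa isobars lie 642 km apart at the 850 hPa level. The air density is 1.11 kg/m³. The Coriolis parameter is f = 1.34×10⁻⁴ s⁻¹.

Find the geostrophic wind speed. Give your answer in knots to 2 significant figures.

6.1 knots

Pressure gradient: |∂P/∂n| = 300 Pa / 642000 m = 4.67×10⁻⁴ Pa/m
Geostrophic balance (pressure-gradient force = Coriolis force):
V_g = (1/(fρ)) |∂P/∂n| = 4.67×10⁻⁴ / (1.34×10⁻⁴ × 1.11) = 3.14 m/s
Converting: 3.14 m/s × 1.944 = 6.1 knots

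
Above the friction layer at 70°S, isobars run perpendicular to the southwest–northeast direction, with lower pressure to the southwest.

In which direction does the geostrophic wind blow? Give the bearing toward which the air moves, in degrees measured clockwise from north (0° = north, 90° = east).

135°

The pressure-gradient force points toward the southwest (bearing 225°).
Geostrophic balance: in the Southern Hemisphere the Coriolis force deflects motion to the left, so the geostrophic wind blows 90° to the left of the pressure-gradient force (low pressure on the right).
Rotating 225° by 90° counterclockwise gives 135° — the wind blows toward the southeast.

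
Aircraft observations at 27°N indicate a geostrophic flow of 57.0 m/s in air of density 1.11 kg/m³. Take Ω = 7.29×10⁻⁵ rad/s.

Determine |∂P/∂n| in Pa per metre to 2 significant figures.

4.2×10⁻³ Pa/m

Coriolis parameter at 27°N:
f = 2Ω sin φ = 2 × 7.29×10⁻⁵ × sin 27° = 6.62×10⁻⁵ s⁻¹
Geostrophic balance rearranged: |∂P/∂n| = f ρ V_g
|∂P/∂n| = 6.62×10⁻⁵ × 1.11 × 57.0 = 4.19×10⁻³ Pa/m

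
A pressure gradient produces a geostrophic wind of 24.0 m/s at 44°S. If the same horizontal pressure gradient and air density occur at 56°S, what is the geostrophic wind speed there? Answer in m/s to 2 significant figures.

With the same pressure gradient and density, V_g ∝ 1/f ∝ 1/sin φ.
V₂ = V₁ · sin φ₁ / sin φ₂ = 24.0 × sin 44° / sin 56°
V₂ = 24.0 × 0.6947/0.8290 = 20 m/s

20 m/s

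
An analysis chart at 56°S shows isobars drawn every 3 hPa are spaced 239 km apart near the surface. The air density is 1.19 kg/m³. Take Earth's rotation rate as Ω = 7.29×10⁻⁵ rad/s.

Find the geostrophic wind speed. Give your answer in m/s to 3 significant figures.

Coriolis parameter at 56°S:
f = 2Ω sin φ = 2 × 7.29×10⁻⁵ × sin 56° = 1.21×10⁻⁴ s⁻¹
Pressure gradient: |∂P/∂n| = 300 Pa / 239000 m = 1.26×10⁻³ Pa/m
Geostrophic balance (pressure-gradient force = Coriolis force):
V_g = (1/(fρ)) |∂P/∂n| = 1.26×10⁻³ / (1.21×10⁻⁴ × 1.19) = 8.73 m/s

8.73 m/s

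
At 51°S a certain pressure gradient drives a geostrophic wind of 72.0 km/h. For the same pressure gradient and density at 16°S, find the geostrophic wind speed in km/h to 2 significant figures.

With the same pressure gradient and density, V_g ∝ 1/f ∝ 1/sin φ.
V₂ = V₁ · sin φ₁ / sin φ₂ = 72.0 × sin 51° / sin 16°
V₂ = 72.0 × 0.7771/0.2756 = 200 km/h

200 km/h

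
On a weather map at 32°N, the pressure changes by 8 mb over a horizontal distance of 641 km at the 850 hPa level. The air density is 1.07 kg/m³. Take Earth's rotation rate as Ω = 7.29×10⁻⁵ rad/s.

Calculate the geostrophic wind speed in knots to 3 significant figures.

29.3 knots

Coriolis parameter at 32°N:
f = 2Ω sin φ = 2 × 7.29×10⁻⁵ × sin 32° = 7.73×10⁻⁵ s⁻¹
Pressure gradient: |∂P/∂n| = 800 Pa / 641000 m = 1.25×10⁻³ Pa/m
Geostrophic balance (pressure-gradient force = Coriolis force):
V_g = (1/(fρ)) |∂P/∂n| = 1.25×10⁻³ / (7.73×10⁻⁵ × 1.07) = 15.1 m/s
Converting: 15.1 m/s × 1.944 = 29.3 knots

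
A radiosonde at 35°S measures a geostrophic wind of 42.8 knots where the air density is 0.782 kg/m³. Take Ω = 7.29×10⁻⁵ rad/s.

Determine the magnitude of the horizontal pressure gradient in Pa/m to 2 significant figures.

Coriolis parameter at 35°S:
f = 2Ω sin φ = 2 × 7.29×10⁻⁵ × sin 35° = 8.36×10⁻⁵ s⁻¹
Wind speed in SI: 42.8 knots = 22.0 m/s
Geostrophic balance rearranged: |∂P/∂n| = f ρ V_g
|∂P/∂n| = 8.36×10⁻⁵ × 0.782 × 22.0 = 1.44×10⁻³ Pa/m

1.4×10⁻³ Pa/m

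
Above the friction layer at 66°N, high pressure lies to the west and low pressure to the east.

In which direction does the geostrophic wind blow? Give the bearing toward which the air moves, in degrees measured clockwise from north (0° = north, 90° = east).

180°

The pressure-gradient force points toward the east (bearing 090°).
Geostrophic balance: in the Northern Hemisphere the Coriolis force deflects motion to the right, so the geostrophic wind blows 90° to the right of the pressure-gradient force (low pressure on the left).
Rotating 090° by 90° clockwise gives 180° — the wind blows toward the south.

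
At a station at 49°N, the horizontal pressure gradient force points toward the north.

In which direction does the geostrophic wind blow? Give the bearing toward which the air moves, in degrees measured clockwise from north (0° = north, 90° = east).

090°

The pressure-gradient force points toward the north (bearing 000°).
Geostrophic balance: in the Northern Hemisphere the Coriolis force deflects motion to the right, so the geostrophic wind blows 90° to the right of the pressure-gradient force (low pressure on the left).
Rotating 000° by 90° clockwise gives 090° — the wind blows toward the east.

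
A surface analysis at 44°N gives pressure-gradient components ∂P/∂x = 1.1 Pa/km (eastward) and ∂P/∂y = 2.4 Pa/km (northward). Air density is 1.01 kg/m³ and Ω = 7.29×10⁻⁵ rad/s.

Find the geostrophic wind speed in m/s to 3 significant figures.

Coriolis parameter at 44°N:
f = 2Ω sin φ = 2 × 7.29×10⁻⁵ × sin 44° = 1.01×10⁻⁴ s⁻¹
Component geostrophic relations (x east, y north):
u_g = −(1/(fρ)) ∂P/∂y,  v_g = (1/(fρ)) ∂P/∂x
u_g = −(2.4×10⁻³)/(1.01×10⁻⁴ × 1.01) = −23.5 m/s;  v_g = (1.1×10⁻³)/(1.01×10⁻⁴ × 1.01) = 10.8 m/s
|V_g| = √(u_g² + v_g²) = 25.8 m/s

25.8 m/s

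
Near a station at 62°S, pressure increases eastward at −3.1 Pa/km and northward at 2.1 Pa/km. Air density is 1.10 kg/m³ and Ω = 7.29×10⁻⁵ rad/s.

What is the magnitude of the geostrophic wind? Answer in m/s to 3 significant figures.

Coriolis parameter at 62°S:
f = 2Ω sin φ = 2 × 7.29×10⁻⁵ × sin 62° = 1.29×10⁻⁴ s⁻¹
In the Southern Hemisphere f is negative: f = −1.29×10⁻⁴ s⁻¹.
Component geostrophic relations (x east, y north):
u_g = −(1/(fρ)) ∂P/∂y,  v_g = (1/(fρ)) ∂P/∂x
u_g = −(2.1×10⁻³)/(−1.29×10⁻⁴ × 1.10) = 14.8 m/s;  v_g = (−3.1×10⁻³)/(−1.29×10⁻⁴ × 1.10) = 21.9 m/s
|V_g| = √(u_g² + v_g²) = 26.4 m/s

26.4 m/s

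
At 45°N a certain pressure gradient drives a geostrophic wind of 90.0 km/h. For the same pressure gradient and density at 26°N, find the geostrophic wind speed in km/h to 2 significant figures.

150 km/h

With the same pressure gradient and density, V_g ∝ 1/f ∝ 1/sin φ.
V₂ = V₁ · sin φ₁ / sin φ₂ = 90.0 × sin 45° / sin 26°
V₂ = 90.0 × 0.7071/0.4384 = 150 km/h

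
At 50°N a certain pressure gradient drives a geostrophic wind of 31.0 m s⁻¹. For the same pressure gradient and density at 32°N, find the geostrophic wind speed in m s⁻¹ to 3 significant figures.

44.8 m s⁻¹

With the same pressure gradient and density, V_g ∝ 1/f ∝ 1/sin φ.
V₂ = V₁ · sin φ₁ / sin φ₂ = 31.0 × sin 50° / sin 32°
V₂ = 31.0 × 0.7660/0.5299 = 44.8 m s⁻¹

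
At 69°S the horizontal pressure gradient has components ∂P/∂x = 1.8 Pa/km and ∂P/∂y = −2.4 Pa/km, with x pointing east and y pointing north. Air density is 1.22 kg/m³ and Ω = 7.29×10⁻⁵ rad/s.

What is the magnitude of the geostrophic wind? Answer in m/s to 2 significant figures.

Coriolis parameter at 69°S:
f = 2Ω sin φ = 2 × 7.29×10⁻⁵ × sin 69° = 1.36×10⁻⁴ s⁻¹
In the Southern Hemisphere f is negative: f = −1.36×10⁻⁴ s⁻¹.
Component geostrophic relations (x east, y north):
u_g = −(1/(fρ)) ∂P/∂y,  v_g = (1/(fρ)) ∂P/∂x
u_g = −(−2.4×10⁻³)/(−1.36×10⁻⁴ × 1.22) = −14.5 m/s;  v_g = (1.8×10⁻³)/(−1.36×10⁻⁴ × 1.22) = −10.8 m/s
|V_g| = √(u_g² + v_g²) = 18.1 m/s

18 m/s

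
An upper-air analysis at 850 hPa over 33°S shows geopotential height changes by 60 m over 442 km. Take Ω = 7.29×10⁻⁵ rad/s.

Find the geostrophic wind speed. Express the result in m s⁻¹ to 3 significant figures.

16.8 m s⁻¹

Coriolis parameter at 33°S:
f = 2Ω sin φ = 2 × 7.29×10⁻⁵ × sin 33° = 7.94×10⁻⁵ s⁻¹
Height gradient: |∂Z/∂n| = 60 m / 442000 m = 1.36×10⁻⁴
On a pressure surface, geostrophic balance gives V_g = (g/f)|∂Z/∂n|:
V_g = 9.81 × 1.36×10⁻⁴ / 7.94×10⁻⁵ = 16.8 m/s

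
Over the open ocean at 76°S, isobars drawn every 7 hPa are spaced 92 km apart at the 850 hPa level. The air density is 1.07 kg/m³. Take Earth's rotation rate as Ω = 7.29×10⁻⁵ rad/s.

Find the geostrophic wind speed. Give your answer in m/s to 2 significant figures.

Coriolis parameter at 76°S:
f = 2Ω sin φ = 2 × 7.29×10⁻⁵ × sin 76° = 1.41×10⁻⁴ s⁻¹
Pressure gradient: |∂P/∂n| = 700 Pa / 92000 m = 7.61×10⁻³ Pa/m
Geostrophic balance (pressure-gradient force = Coriolis force):
V_g = (1/(fρ)) |∂P/∂n| = 7.61×10⁻³ / (1.41×10⁻⁴ × 1.07) = 50.3 m/s

50 m/s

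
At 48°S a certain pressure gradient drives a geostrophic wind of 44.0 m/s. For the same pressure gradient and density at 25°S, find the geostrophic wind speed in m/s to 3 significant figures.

With the same pressure gradient and density, V_g ∝ 1/f ∝ 1/sin φ.
V₂ = V₁ · sin φ₁ / sin φ₂ = 44.0 × sin 48° / sin 25°
V₂ = 44.0 × 0.7431/0.4226 = 77.4 m/s

77.4 m/s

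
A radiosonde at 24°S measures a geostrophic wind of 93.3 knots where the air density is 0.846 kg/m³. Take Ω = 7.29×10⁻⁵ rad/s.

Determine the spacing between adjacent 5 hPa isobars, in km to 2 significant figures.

210 km

Coriolis parameter at 24°S:
f = 2Ω sin φ = 2 × 7.29×10⁻⁵ × sin 24° = 5.93×10⁻⁵ s⁻¹
Wind speed in SI: 93.3 knots = 48.0 m/s
Geostrophic balance rearranged: |∂P/∂n| = f ρ V_g
|∂P/∂n| = 5.93×10⁻⁵ × 0.846 × 48.0 = 2.41×10⁻³ Pa/m
Isobar spacing: Δn = ΔP/|∂P/∂n| = 500 Pa / 2.41×10⁻³ Pa/m = 207639 m ≈ 210 km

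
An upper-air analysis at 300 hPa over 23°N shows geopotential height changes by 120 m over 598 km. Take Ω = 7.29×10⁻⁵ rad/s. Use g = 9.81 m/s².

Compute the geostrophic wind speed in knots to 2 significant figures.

67 knots

Coriolis parameter at 23°N:
f = 2Ω sin φ = 2 × 7.29×10⁻⁵ × sin 23° = 5.70×10⁻⁵ s⁻¹
Height gradient: |∂Z/∂n| = 120 m / 598000 m = 2.01×10⁻⁴
On a pressure surface, geostrophic balance gives V_g = (g/f)|∂Z/∂n|:
V_g = 9.81 × 2.01×10⁻⁴ / 5.70×10⁻⁵ = 34.6 m/s
Converting: 34.6 m/s × 1.944 = 67 knots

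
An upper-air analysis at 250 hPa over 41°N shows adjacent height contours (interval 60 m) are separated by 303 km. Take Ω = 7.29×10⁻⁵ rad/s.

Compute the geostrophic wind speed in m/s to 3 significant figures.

Coriolis parameter at 41°N:
f = 2Ω sin φ = 2 × 7.29×10⁻⁵ × sin 41° = 9.57×10⁻⁵ s⁻¹
Height gradient: |∂Z/∂n| = 60 m / 303000 m = 1.98×10⁻⁴
On a pressure surface, geostrophic balance gives V_g = (g/f)|∂Z/∂n|:
V_g = 9.81 × 1.98×10⁻⁴ / 9.57×10⁻⁵ = 20.3 m/s

20.3 m/s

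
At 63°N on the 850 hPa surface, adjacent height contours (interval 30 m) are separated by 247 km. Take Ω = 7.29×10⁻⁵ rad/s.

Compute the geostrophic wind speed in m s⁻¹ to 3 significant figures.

Coriolis parameter at 63°N:
f = 2Ω sin φ = 2 × 7.29×10⁻⁵ × sin 63° = 1.30×10⁻⁴ s⁻¹
Height gradient: |∂Z/∂n| = 30 m / 247000 m = 1.21×10⁻⁴
On a pressure surface, geostrophic balance gives V_g = (g/f)|∂Z/∂n|:
V_g = 9.81 × 1.21×10⁻⁴ / 1.30×10⁻⁴ = 9.17 m/s

9.17 m s⁻¹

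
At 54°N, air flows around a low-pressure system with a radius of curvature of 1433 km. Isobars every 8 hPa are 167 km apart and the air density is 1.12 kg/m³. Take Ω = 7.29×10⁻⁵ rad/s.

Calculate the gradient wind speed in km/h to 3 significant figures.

110 km/h

Coriolis parameter at 54°N:
f = 2Ω sin φ = 2 × 7.29×10⁻⁵ × sin 54° = 1.18×10⁻⁴ s⁻¹
Pressure gradient: |∂P/∂n| = 800 Pa / 167000 m = 4.79×10⁻³ Pa/m
Geostrophic speed: V_g = |∂P/∂n|/(fρ) = 4.79×10⁻³/(1.18×10⁻⁴ × 1.12) = 36.3 m/s
Around a low, centrifugal force acts outward with Coriolis, so pressure-gradient force balances both:
(1/ρ)|∂P/∂n| = fV + V²/R  →  V² + fR·V − fR·V_g = 0
With fR = 1.18×10⁻⁴ × 1433×10³ m = 169 m/s:
V = [−fR + √((fR)² + 4 fR V_g)]/2 = [−169 + √(169² + 4×169×36.3)]/2 = 30.7 m/s
Subgeostrophic (V < V_g = 36.3 m/s), as expected around a low.
Converting: 30.7 m/s × 3.6 = 110 km/h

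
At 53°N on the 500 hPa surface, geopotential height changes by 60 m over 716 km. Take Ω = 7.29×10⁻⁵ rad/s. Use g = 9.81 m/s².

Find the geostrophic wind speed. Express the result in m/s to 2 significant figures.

7.1 m/s

Coriolis parameter at 53°N:
f = 2Ω sin φ = 2 × 7.29×10⁻⁵ × sin 53° = 1.16×10⁻⁴ s⁻¹
Height gradient: |∂Z/∂n| = 60 m / 716000 m = 8.38×10⁻⁵
On a pressure surface, geostrophic balance gives V_g = (g/f)|∂Z/∂n|:
V_g = 9.81 × 8.38×10⁻⁵ / 1.16×10⁻⁴ = 7.06 m/s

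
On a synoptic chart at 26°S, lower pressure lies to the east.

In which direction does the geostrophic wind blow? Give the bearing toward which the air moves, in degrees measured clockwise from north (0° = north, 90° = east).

The pressure-gradient force points toward the east (bearing 090°).
Geostrophic balance: in the Southern Hemisphere the Coriolis force deflects motion to the left, so the geostrophic wind blows 90° to the left of the pressure-gradient force (low pressure on the right).
Rotating 090° by 90° counterclockwise gives 000° — the wind blows toward the north.

000°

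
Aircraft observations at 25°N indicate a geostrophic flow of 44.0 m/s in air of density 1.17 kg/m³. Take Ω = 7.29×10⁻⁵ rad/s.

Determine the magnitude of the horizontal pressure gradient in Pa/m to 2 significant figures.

Coriolis parameter at 25°N:
f = 2Ω sin φ = 2 × 7.29×10⁻⁵ × sin 25° = 6.16×10⁻⁵ s⁻¹
Geostrophic balance rearranged: |∂P/∂n| = f ρ V_g
|∂P/∂n| = 6.16×10⁻⁵ × 1.17 × 44.0 = 3.17×10⁻³ Pa/m

3.2×10⁻³ Pa/m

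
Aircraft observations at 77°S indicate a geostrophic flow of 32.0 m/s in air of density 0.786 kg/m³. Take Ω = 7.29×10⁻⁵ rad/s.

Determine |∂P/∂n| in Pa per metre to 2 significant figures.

Coriolis parameter at 77°S:
f = 2Ω sin φ = 2 × 7.29×10⁻⁵ × sin 77° = 1.42×10⁻⁴ s⁻¹
Geostrophic balance rearranged: |∂P/∂n| = f ρ V_g
|∂P/∂n| = 1.42×10⁻⁴ × 0.786 × 32.0 = 3.57×10⁻³ Pa/m

3.6×10⁻³ Pa/m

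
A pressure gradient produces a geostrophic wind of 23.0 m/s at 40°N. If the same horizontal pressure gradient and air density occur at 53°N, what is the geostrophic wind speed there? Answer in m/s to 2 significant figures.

With the same pressure gradient and density, V_g ∝ 1/f ∝ 1/sin φ.
V₂ = V₁ · sin φ₁ / sin φ₂ = 23.0 × sin 40° / sin 53°
V₂ = 23.0 × 0.6428/0.7986 = 19 m/s

19 m/s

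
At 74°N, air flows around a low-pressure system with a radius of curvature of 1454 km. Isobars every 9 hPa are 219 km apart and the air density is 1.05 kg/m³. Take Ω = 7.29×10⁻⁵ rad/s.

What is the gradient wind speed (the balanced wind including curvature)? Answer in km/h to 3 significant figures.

89.6 km/h

Coriolis parameter at 74°N:
f = 2Ω sin φ = 2 × 7.29×10⁻⁵ × sin 74° = 1.40×10⁻⁴ s⁻¹
Pressure gradient: |∂P/∂n| = 900 Pa / 219000 m = 4.11×10⁻³ Pa/m
Geostrophic speed: V_g = |∂P/∂n|/(fρ) = 4.11×10⁻³/(1.40×10⁻⁴ × 1.05) = 27.9 m/s
Around a low, centrifugal force acts outward with Coriolis, so pressure-gradient force balances both:
(1/ρ)|∂P/∂n| = fV + V²/R  →  V² + fR·V − fR·V_g = 0
With fR = 1.40×10⁻⁴ × 1454×10³ m = 204 m/s:
V = [−fR + √((fR)² + 4 fR V_g)]/2 = [−204 + √(204² + 4×204×27.9)]/2 = 24.9 m/s
Subgeostrophic (V < V_g = 27.9 m/s), as expected around a low.
Converting: 24.9 m/s × 3.6 = 89.6 km/h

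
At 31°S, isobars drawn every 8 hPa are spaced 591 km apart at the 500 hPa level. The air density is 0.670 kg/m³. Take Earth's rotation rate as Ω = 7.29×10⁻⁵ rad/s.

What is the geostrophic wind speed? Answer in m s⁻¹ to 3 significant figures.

26.9 m s⁻¹

Coriolis parameter at 31°S:
f = 2Ω sin φ = 2 × 7.29×10⁻⁵ × sin 31° = 7.51×10⁻⁵ s⁻¹
Pressure gradient: |∂P/∂n| = 800 Pa / 591000 m = 1.35×10⁻³ Pa/m
Geostrophic balance (pressure-gradient force = Coriolis force):
V_g = (1/(fρ)) |∂P/∂n| = 1.35×10⁻³ / (7.51×10⁻⁵ × 0.670) = 26.9 m/s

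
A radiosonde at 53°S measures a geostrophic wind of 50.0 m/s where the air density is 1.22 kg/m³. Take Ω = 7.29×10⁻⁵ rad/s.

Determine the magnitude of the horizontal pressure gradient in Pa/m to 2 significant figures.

7.1×10⁻³ Pa/m

Coriolis parameter at 53°S:
f = 2Ω sin φ = 2 × 7.29×10⁻⁵ × sin 53° = 1.16×10⁻⁴ s⁻¹
Geostrophic balance rearranged: |∂P/∂n| = f ρ V_g
|∂P/∂n| = 1.16×10⁻⁴ × 1.22 × 50.0 = 7.10×10⁻³ Pa/m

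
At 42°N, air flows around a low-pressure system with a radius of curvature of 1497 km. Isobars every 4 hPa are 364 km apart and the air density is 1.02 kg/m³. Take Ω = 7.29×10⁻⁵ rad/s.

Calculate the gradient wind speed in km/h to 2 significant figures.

Coriolis parameter at 42°N:
f = 2Ω sin φ = 2 × 7.29×10⁻⁵ × sin 42° = 9.76×10⁻⁵ s⁻¹
Pressure gradient: |∂P/∂n| = 400 Pa / 364000 m = 1.10×10⁻³ Pa/m
Geostrophic speed: V_g = |∂P/∂n|/(fρ) = 1.10×10⁻³/(9.76×10⁻⁵ × 1.02) = 11.0 m/s
Around a low, centrifugal force acts outward with Coriolis, so pressure-gradient force balances both:
(1/ρ)|∂P/∂n| = fV + V²/R  →  V² + fR·V − fR·V_g = 0
With fR = 9.76×10⁻⁵ × 1497×10³ m = 146 m/s:
V = [−fR + √((fR)² + 4 fR V_g)]/2 = [−146 + √(146² + 4×146×11)]/2 = 10.3 m/s
Subgeostrophic (V < V_g = 11 m/s), as expected around a low.
Converting: 10.3 m/s × 3.6 = 37 km/h

37 km/h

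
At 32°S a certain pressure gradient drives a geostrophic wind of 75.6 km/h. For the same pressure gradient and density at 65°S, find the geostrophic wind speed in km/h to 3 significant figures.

44.2 km/h

With the same pressure gradient and density, V_g ∝ 1/f ∝ 1/sin φ.
V₂ = V₁ · sin φ₁ / sin φ₂ = 75.6 × sin 32° / sin 65°
V₂ = 75.6 × 0.5299/0.9063 = 44.2 km/h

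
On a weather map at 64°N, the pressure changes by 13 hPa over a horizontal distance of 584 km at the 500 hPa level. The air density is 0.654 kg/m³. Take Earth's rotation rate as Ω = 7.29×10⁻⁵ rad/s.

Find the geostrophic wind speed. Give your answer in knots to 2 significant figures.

Coriolis parameter at 64°N:
f = 2Ω sin φ = 2 × 7.29×10⁻⁵ × sin 64° = 1.31×10⁻⁴ s⁻¹
Pressure gradient: |∂P/∂n| = 1300 Pa / 584000 m = 2.23×10⁻³ Pa/m
Geostrophic balance (pressure-gradient force = Coriolis force):
V_g = (1/(fρ)) |∂P/∂n| = 2.23×10⁻³ / (1.31×10⁻⁴ × 0.654) = 26.0 m/s
Converting: 26.0 m/s × 1.944 = 50 knots

50 knots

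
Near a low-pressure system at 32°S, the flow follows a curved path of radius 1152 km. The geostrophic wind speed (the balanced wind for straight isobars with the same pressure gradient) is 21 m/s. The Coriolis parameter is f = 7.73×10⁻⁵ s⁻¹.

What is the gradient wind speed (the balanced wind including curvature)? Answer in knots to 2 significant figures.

34 knots

Around a low, centrifugal force acts outward with Coriolis, so pressure-gradient force balances both:
(1/ρ)|∂P/∂n| = fV + V²/R  →  V² + fR·V − fR·V_g = 0
With fR = 7.73×10⁻⁵ × 1152×10³ m = 89.0 m/s:
V = [−fR + √((fR)² + 4 fR V_g)]/2 = [−89.0 + √(89.0² + 4×89.0×21)]/2 = 17.5 m/s
Subgeostrophic (V < V_g = 21 m/s), as expected around a low.
Converting: 17.5 m/s × 1.944 = 34 knots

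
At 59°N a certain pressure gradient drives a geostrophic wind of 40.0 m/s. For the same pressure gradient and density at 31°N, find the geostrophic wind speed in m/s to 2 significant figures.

With the same pressure gradient and density, V_g ∝ 1/f ∝ 1/sin φ.
V₂ = V₁ · sin φ₁ / sin φ₂ = 40.0 × sin 59° / sin 31°
V₂ = 40.0 × 0.8572/0.5150 = 67 m/s

67 m/s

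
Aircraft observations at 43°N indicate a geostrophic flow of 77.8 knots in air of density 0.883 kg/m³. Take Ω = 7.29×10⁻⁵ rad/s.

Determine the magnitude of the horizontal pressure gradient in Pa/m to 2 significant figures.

3.5×10⁻³ Pa/m

Coriolis parameter at 43°N:
f = 2Ω sin φ = 2 × 7.29×10⁻⁵ × sin 43° = 9.94×10⁻⁵ s⁻¹
Wind speed in SI: 77.8 knots = 40.0 m/s
Geostrophic balance rearranged: |∂P/∂n| = f ρ V_g
|∂P/∂n| = 9.94×10⁻⁵ × 0.883 × 40.0 = 3.51×10⁻³ Pa/m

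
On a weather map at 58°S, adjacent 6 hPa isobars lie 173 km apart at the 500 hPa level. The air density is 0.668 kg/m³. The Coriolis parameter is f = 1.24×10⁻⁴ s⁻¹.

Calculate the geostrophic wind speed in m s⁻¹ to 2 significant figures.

Pressure gradient: |∂P/∂n| = 600 Pa / 173000 m = 3.47×10⁻³ Pa/m
Geostrophic balance (pressure-gradient force = Coriolis force):
V_g = (1/(fρ)) |∂P/∂n| = 3.47×10⁻³ / (1.24×10⁻⁴ × 0.668) = 41.9 m/s

42 m s⁻¹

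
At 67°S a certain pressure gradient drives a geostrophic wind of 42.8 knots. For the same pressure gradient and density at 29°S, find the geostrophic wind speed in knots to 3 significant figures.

81.3 knots

With the same pressure gradient and density, V_g ∝ 1/f ∝ 1/sin φ.
V₂ = V₁ · sin φ₁ / sin φ₂ = 42.8 × sin 67° / sin 29°
V₂ = 42.8 × 0.9205/0.4848 = 81.3 knots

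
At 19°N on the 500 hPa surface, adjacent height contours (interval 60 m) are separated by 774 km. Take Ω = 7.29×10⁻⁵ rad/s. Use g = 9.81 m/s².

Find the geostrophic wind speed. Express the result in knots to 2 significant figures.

Coriolis parameter at 19°N:
f = 2Ω sin φ = 2 × 7.29×10⁻⁵ × sin 19° = 4.75×10⁻⁵ s⁻¹
Height gradient: |∂Z/∂n| = 60 m / 774000 m = 7.75×10⁻⁵
On a pressure surface, geostrophic balance gives V_g = (g/f)|∂Z/∂n|:
V_g = 9.81 × 7.75×10⁻⁵ / 4.75×10⁻⁵ = 16.0 m/s
Converting: 16.0 m/s × 1.944 = 31 knots

31 knots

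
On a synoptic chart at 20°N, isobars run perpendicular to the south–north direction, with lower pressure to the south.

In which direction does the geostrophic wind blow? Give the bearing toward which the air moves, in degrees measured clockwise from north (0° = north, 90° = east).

The pressure-gradient force points toward the south (bearing 180°).
Geostrophic balance: in the Northern Hemisphere the Coriolis force deflects motion to the right, so the geostrophic wind blows 90° to the right of the pressure-gradient force (low pressure on the left).
Rotating 180° by 90° clockwise gives 270° — the wind blows toward the west.

270°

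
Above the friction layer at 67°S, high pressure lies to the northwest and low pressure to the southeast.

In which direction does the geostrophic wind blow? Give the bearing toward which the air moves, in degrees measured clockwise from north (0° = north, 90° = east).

The pressure-gradient force points toward the southeast (bearing 135°).
Geostrophic balance: in the Southern Hemisphere the Coriolis force deflects motion to the left, so the geostrophic wind blows 90° to the left of the pressure-gradient force (low pressure on the right).
Rotating 135° by 90° counterclockwise gives 045° — the wind blows toward the northeast.

045°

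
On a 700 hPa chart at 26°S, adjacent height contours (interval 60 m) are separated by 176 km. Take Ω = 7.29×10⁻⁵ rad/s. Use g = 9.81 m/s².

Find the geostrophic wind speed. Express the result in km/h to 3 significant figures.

188 km/h

Coriolis parameter at 26°S:
f = 2Ω sin φ = 2 × 7.29×10⁻⁵ × sin 26° = 6.39×10⁻⁵ s⁻¹
Height gradient: |∂Z/∂n| = 60 m / 176000 m = 3.41×10⁻⁴
On a pressure surface, geostrophic balance gives V_g = (g/f)|∂Z/∂n|:
V_g = 9.81 × 3.41×10⁻⁴ / 6.39×10⁻⁵ = 52.3 m/s
Converting: 52.3 m/s × 3.6 = 188 km/h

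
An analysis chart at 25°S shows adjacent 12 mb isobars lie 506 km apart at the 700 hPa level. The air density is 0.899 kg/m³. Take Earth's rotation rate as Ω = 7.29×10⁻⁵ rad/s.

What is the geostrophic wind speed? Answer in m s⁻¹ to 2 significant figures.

43 m s⁻¹

Coriolis parameter at 25°S:
f = 2Ω sin φ = 2 × 7.29×10⁻⁵ × sin 25° = 6.16×10⁻⁵ s⁻¹
Pressure gradient: |∂P/∂n| = 1200 Pa / 506000 m = 2.37×10⁻³ Pa/m
Geostrophic balance (pressure-gradient force = Coriolis force):
V_g = (1/(fρ)) |∂P/∂n| = 2.37×10⁻³ / (6.16×10⁻⁵ × 0.899) = 42.8 m/s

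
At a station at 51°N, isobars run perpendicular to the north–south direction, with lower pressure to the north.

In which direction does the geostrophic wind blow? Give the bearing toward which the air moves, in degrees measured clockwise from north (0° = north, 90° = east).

The pressure-gradient force points toward the north (bearing 000°).
Geostrophic balance: in the Northern Hemisphere the Coriolis force deflects motion to the right, so the geostrophic wind blows 90° to the right of the pressure-gradient force (low pressure on the left).
Rotating 000° by 90° clockwise gives 090° — the wind blows toward the east.

090°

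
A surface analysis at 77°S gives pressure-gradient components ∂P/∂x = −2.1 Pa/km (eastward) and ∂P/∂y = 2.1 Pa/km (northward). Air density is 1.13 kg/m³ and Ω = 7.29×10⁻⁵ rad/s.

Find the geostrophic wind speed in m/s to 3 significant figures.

18.5 m/s

Coriolis parameter at 77°S:
f = 2Ω sin φ = 2 × 7.29×10⁻⁵ × sin 77° = 1.42×10⁻⁴ s⁻¹
In the Southern Hemisphere f is negative: f = −1.42×10⁻⁴ s⁻¹.
Component geostrophic relations (x east, y north):
u_g = −(1/(fρ)) ∂P/∂y,  v_g = (1/(fρ)) ∂P/∂x
u_g = −(2.1×10⁻³)/(−1.42×10⁻⁴ × 1.13) = 13.1 m/s;  v_g = (−2.1×10⁻³)/(−1.42×10⁻⁴ × 1.13) = 13.1 m/s
|V_g| = √(u_g² + v_g²) = 18.5 m/s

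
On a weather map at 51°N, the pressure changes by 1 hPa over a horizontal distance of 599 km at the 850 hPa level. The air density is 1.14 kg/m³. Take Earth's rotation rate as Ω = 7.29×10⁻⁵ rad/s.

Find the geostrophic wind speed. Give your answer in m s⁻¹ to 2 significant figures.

1.3 m s⁻¹

Coriolis parameter at 51°N:
f = 2Ω sin φ = 2 × 7.29×10⁻⁵ × sin 51° = 1.13×10⁻⁴ s⁻¹
Pressure gradient: |∂P/∂n| = 100 Pa / 599000 m = 1.67×10⁻⁴ Pa/m
Geostrophic balance (pressure-gradient force = Coriolis force):
V_g = (1/(fρ)) |∂P/∂n| = 1.67×10⁻⁴ / (1.13×10⁻⁴ × 1.14) = 1.29 m/s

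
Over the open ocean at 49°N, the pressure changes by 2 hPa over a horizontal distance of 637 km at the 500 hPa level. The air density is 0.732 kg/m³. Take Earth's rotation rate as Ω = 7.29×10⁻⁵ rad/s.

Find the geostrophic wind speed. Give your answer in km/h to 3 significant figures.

Coriolis parameter at 49°N:
f = 2Ω sin φ = 2 × 7.29×10⁻⁵ × sin 49° = 1.10×10⁻⁴ s⁻¹
Pressure gradient: |∂P/∂n| = 200 Pa / 637000 m = 3.14×10⁻⁴ Pa/m
Geostrophic balance (pressure-gradient force = Coriolis force):
V_g = (1/(fρ)) |∂P/∂n| = 3.14×10⁻⁴ / (1.10×10⁻⁴ × 0.732) = 3.90 m/s
Converting: 3.90 m/s × 3.6 = 14.0 km/h

14.0 km/h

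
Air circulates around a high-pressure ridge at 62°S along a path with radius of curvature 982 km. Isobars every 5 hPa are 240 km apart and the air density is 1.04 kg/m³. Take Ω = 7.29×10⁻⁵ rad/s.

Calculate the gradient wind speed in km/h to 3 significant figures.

65.4 km/h

Coriolis parameter at 62°S:
f = 2Ω sin φ = 2 × 7.29×10⁻⁵ × sin 62° = 1.29×10⁻⁴ s⁻¹
Pressure gradient: |∂P/∂n| = 500 Pa / 240000 m = 2.08×10⁻³ Pa/m
Geostrophic speed: V_g = |∂P/∂n|/(fρ) = 2.08×10⁻³/(1.29×10⁻⁴ × 1.04) = 15.6 m/s
Around a high, pressure-gradient force acts outward with centrifugal, so Coriolis balances both:
fV = (1/ρ)|∂P/∂n| + V²/R  →  V² − fR·V + fR·V_g = 0
With fR = 1.29×10⁻⁴ × 982×10³ m = 126 m/s:
V = [fR − √((fR)² − 4 fR V_g)]/2 = [126 − √(126² − 4×126×15.6)]/2 = 18.2 m/s
Supergeostrophic (V > V_g = 15.6 m/s), as expected around a high.
Converting: 18.2 m/s × 3.6 = 65.4 km/h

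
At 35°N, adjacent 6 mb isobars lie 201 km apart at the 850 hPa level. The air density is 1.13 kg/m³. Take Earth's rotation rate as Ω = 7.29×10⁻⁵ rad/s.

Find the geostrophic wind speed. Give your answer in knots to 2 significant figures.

61 knots

Coriolis parameter at 35°N:
f = 2Ω sin φ = 2 × 7.29×10⁻⁵ × sin 35° = 8.36×10⁻⁵ s⁻¹
Pressure gradient: |∂P/∂n| = 600 Pa / 201000 m = 2.99×10⁻³ Pa/m
Geostrophic balance (pressure-gradient force = Coriolis force):
V_g = (1/(fρ)) |∂P/∂n| = 2.99×10⁻³ / (8.36×10⁻⁵ × 1.13) = 31.6 m/s
Converting: 31.6 m/s × 1.944 = 61 knots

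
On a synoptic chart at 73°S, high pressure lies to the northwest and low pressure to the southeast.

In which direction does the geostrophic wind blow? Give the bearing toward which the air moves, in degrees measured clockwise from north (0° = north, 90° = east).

045°

The pressure-gradient force points toward the southeast (bearing 135°).
Geostrophic balance: in the Southern Hemisphere the Coriolis force deflects motion to the left, so the geostrophic wind blows 90° to the left of the pressure-gradient force (low pressure on the right).
Rotating 135° by 90° counterclockwise gives 045° — the wind blows toward the northeast.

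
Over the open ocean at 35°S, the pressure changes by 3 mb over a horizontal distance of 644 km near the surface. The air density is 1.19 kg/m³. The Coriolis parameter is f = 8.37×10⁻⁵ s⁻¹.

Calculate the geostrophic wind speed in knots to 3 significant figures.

Pressure gradient: |∂P/∂n| = 300 Pa / 644000 m = 4.66×10⁻⁴ Pa/m
Geostrophic balance (pressure-gradient force = Coriolis force):
V_g = (1/(fρ)) |∂P/∂n| = 4.66×10⁻⁴ / (8.37×10⁻⁵ × 1.19) = 4.68 m/s
Converting: 4.68 m/s × 1.944 = 9.09 knots

9.09 knots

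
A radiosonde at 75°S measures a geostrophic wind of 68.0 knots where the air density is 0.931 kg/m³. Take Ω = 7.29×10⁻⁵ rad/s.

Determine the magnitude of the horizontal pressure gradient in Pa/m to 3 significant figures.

Coriolis parameter at 75°S:
f = 2Ω sin φ = 2 × 7.29×10⁻⁵ × sin 75° = 1.41×10⁻⁴ s⁻¹
Wind speed in SI: 68.0 knots = 35.0 m/s
Geostrophic balance rearranged: |∂P/∂n| = f ρ V_g
|∂P/∂n| = 1.41×10⁻⁴ × 0.931 × 35.0 = 4.59×10⁻³ Pa/m

4.59×10⁻³ Pa/m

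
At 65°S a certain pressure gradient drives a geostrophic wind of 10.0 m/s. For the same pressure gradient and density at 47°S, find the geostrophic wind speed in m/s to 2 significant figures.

12 m/s

With the same pressure gradient and density, V_g ∝ 1/f ∝ 1/sin φ.
V₂ = V₁ · sin φ₁ / sin φ₂ = 10.0 × sin 65° / sin 47°
V₂ = 10.0 × 0.9063/0.7314 = 12 m/s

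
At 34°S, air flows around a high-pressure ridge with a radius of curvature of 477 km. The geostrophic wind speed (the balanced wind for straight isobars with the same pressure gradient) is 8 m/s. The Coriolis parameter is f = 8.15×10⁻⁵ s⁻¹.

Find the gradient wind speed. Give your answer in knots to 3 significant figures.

Around a high, pressure-gradient force acts outward with centrifugal, so Coriolis balances both:
fV = (1/ρ)|∂P/∂n| + V²/R  →  V² − fR·V + fR·V_g = 0
With fR = 8.15×10⁻⁵ × 477×10³ m = 38.9 m/s:
V = [fR − √((fR)² − 4 fR V_g)]/2 = [38.9 − √(38.9² − 4×38.9×8)]/2 = 11.3 m/s
Supergeostrophic (V > V_g = 8 m/s), as expected around a high.
Converting: 11.3 m/s × 1.944 = 21.9 knots

21.9 knots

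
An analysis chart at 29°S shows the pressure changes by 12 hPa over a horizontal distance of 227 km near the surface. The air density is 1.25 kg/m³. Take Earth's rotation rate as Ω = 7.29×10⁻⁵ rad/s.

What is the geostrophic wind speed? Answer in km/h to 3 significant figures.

Coriolis parameter at 29°S:
f = 2Ω sin φ = 2 × 7.29×10⁻⁵ × sin 29° = 7.07×10⁻⁵ s⁻¹
Pressure gradient: |∂P/∂n| = 1200 Pa / 227000 m = 5.29×10⁻³ Pa/m
Geostrophic balance (pressure-gradient force = Coriolis force):
V_g = (1/(fρ)) |∂P/∂n| = 5.29×10⁻³ / (7.07×10⁻⁵ × 1.25) = 59.8 m/s
Converting: 59.8 m/s × 3.6 = 215 km/h

215 km/h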